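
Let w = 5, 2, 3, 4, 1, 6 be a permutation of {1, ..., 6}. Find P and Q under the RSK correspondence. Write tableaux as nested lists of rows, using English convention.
P = [[1, 3, 4, 6], [2], [5]], Q = [[1, 3, 4, 6], [2], [5]]

Insert each entry of the permutation into P by Schensted row insertion, recording in Q the position of each new cell.

After inserting 5: P = [[5]].
After inserting 2: P = [[2], [5]].
After inserting 3: P = [[2, 3], [5]].
After inserting 4: P = [[2, 3, 4], [5]].
After inserting 1: P = [[1, 3, 4], [2], [5]].
After inserting 6: P = [[1, 3, 4, 6], [2], [5]].

So P = [[1, 3, 4, 6], [2], [5]], Q = [[1, 3, 4, 6], [2], [5]].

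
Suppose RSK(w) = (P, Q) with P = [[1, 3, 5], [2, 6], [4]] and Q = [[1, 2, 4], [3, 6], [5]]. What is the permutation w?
Reverse RSK: for i = n, n-1, ..., 1, locate i in Q, remove the corresponding corner cell from P, and reverse-bump its entry up through P; the value ejected from row 1 is w(i).

So w = 2 4 3 6 1 5.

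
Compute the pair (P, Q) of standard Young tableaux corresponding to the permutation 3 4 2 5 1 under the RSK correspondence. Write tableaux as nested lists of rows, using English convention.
P = [[1, 4, 5], [2], [3]], Q = [[1, 2, 4], [3], [5]]

Insert each entry of the permutation into P by Schensted row insertion, recording in Q the position of each new cell.

Insert 3: appended to row 1. P = [[3]].
Insert 4: appended to row 1. P = [[3, 4]].
Insert 2: 2 bumps 3 from row 1; 3 starts row 2. P = [[2, 4], [3]].
Insert 5: appended to row 1. P = [[2, 4, 5], [3]].
Insert 1: 1 bumps 2 from row 1; 2 bumps 3 from row 2; 3 starts row 3. P = [[1, 4, 5], [2], [3]].

So P = [[1, 4, 5], [2], [3]], Q = [[1, 2, 4], [3], [5]].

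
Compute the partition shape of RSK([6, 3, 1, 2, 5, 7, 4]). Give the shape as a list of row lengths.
[4, 2, 1]

Row-insert each entry into an empty tableau.

After inserting 6: P = [[6]].
After inserting 3: P = [[3], [6]].
After inserting 1: P = [[1], [3], [6]].
After inserting 2: P = [[1, 2], [3], [6]].
After inserting 5: P = [[1, 2, 5], [3], [6]].
After inserting 7: P = [[1, 2, 5, 7], [3], [6]].
After inserting 4: P = [[1, 2, 4, 7], [3, 5], [6]].

The final insertion tableau P = [[1, 2, 4, 7], [3, 5], [6]] has shape [4, 2, 1].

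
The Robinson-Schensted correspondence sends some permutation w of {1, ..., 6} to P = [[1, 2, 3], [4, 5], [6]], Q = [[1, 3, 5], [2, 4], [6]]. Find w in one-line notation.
Reverse the RSK construction: for i from n down to 1, find the cell of Q containing i, remove the entry at that cell from P, and reverse-bump it up through P; the value ejected from row 1 is w(i).

Step i=6: Q has 6 at row 3, column 1; remove 6 from row 3 of P and reverse-bump: 6 enters row 2 and ejects 5; 5 enters row 1 and ejects 3. So w(6) = 3. P is now [[1, 2, 5], [4, 6]].
Step i=5: Q has 5 at row 1, column 3; remove that cell from P, ejecting 5. So w(5) = 5. P is now [[1, 2], [4, 6]].
Step i=4: Q has 4 at row 2, column 2; remove 6 from row 2 of P and reverse-bump: 6 enters row 1 and ejects 2. So w(4) = 2. P is now [[1, 6], [4]].
Step i=3: Q has 3 at row 1, column 2; remove that cell from P, ejecting 6. So w(3) = 6. P is now [[1], [4]].
Step i=2: Q has 2 at row 2, column 1; remove 4 from row 2 of P and reverse-bump: 4 enters row 1 and ejects 1. So w(2) = 1. P is now [[4]].
Step i=1: Q has 1 at row 1, column 1; remove that cell from P, ejecting 4. So w(1) = 4. P is now [].

So w = 4 1 6 2 5 3.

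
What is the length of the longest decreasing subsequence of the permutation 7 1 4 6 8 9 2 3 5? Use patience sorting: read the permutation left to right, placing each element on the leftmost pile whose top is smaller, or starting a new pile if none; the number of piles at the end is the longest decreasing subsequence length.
3

7: new pile. tops = [7]
1: new pile. tops = [7, 1]
4: onto pile 2 (replacing 1). tops = [7, 4]
6: onto pile 2 (replacing 4). tops = [7, 6]
8: onto pile 1 (replacing 7). tops = [8, 6]
9: onto pile 1 (replacing 8). tops = [9, 6]
2: new pile. tops = [9, 6, 2]
3: onto pile 3 (replacing 2). tops = [9, 6, 3]
5: onto pile 3 (replacing 3). tops = [9, 6, 5]

3 piles, so the longest decreasing subsequence has length 3.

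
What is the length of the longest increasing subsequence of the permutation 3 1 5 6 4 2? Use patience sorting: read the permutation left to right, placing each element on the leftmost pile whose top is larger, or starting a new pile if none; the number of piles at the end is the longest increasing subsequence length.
3: new pile. tops = [3]
1: onto pile 1 (replacing 3). tops = [1]
5: new pile. tops = [1, 5]
6: new pile. tops = [1, 5, 6]
4: onto pile 2 (replacing 5). tops = [1, 4, 6]
2: onto pile 2 (replacing 4). tops = [1, 2, 6]

3 piles, so the longest increasing subsequence has length 3.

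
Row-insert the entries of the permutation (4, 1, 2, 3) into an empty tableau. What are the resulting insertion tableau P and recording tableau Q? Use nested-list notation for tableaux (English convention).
Insert each entry of the permutation into P by Schensted row insertion, recording in Q the position of each new cell.

Insert 4: appended to row 1. P = [[4]].
Insert 1: 1 bumps 4 from row 1; 4 starts row 2. P = [[1], [4]].
Insert 2: appended to row 1. P = [[1, 2], [4]].
Insert 3: appended to row 1. P = [[1, 2, 3], [4]].

So P = [[1, 2, 3], [4]], Q = [[1, 3, 4], [2]].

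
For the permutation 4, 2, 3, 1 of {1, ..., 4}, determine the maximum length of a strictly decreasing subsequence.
3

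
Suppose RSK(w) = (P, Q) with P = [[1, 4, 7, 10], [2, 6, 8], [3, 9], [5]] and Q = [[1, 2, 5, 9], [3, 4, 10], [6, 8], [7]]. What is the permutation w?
5 9 3 6 8 2 1 4 10 7

Reverse the RSK construction: for i from n down to 1, find the cell of Q containing i, remove the entry at that cell from P, and reverse-bump it up through P; the value ejected from row 1 is w(i).

Step i=10: Q has 10 at row 2, column 3; remove 8 from row 2 of P and reverse-bump: 8 enters row 1 and ejects 7. So w(10) = 7. P is now [[1, 4, 8, 10], [2, 6], [3, 9], [5]].
Step i=9: Q has 9 at row 1, column 4; remove that cell from P, ejecting 10. So w(9) = 10. P is now [[1, 4, 8], [2, 6], [3, 9], [5]].
Step i=8: Q has 8 at row 3, column 2; remove 9 from row 3 of P and reverse-bump: 9 enters row 2 and ejects 6; 6 enters row 1 and ejects 4. So w(8) = 4. P is now [[1, 6, 8], [2, 9], [3], [5]].
Step i=7: Q has 7 at row 4, column 1; remove 5 from row 4 of P and reverse-bump: 5 enters row 3 and ejects 3; 3 enters row 2 and ejects 2; 2 enters row 1 and ejects 1. So w(7) = 1. P is now [[2, 6, 8], [3, 9], [5]].
Step i=6: Q has 6 at row 3, column 1; remove 5 from row 3 of P and reverse-bump: 5 enters row 2 and ejects 3; 3 enters row 1 and ejects 2. So w(6) = 2. P is now [[3, 6, 8], [5, 9]].
Step i=5: Q has 5 at row 1, column 3; remove that cell from P, ejecting 8. So w(5) = 8. P is now [[3, 6], [5, 9]].
Step i=4: Q has 4 at row 2, column 2; remove 9 from row 2 of P and reverse-bump: 9 enters row 1 and ejects 6. So w(4) = 6. P is now [[3, 9], [5]].
Step i=3: Q has 3 at row 2, column 1; remove 5 from row 2 of P and reverse-bump: 5 enters row 1 and ejects 3. So w(3) = 3. P is now [[5, 9]].
Step i=2: Q has 2 at row 1, column 2; remove that cell from P, ejecting 9. So w(2) = 9. P is now [[5]].
Step i=1: Q has 1 at row 1, column 1; remove that cell from P, ejecting 5. So w(1) = 5. P is now [].

So w = 5 9 3 6 8 2 1 4 10 7.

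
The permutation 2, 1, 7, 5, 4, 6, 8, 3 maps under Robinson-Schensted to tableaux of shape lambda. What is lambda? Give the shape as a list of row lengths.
RSK row insertion gives P = [[1, 3, 6, 8], [2, 4], [5], [7]], which has shape [4, 2, 1, 1].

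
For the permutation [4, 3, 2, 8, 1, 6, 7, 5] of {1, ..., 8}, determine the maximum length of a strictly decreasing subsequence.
4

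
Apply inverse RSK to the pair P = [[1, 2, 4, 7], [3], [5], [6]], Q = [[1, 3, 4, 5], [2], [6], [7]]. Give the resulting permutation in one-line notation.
Reverse the RSK construction: for i from n down to 1, find the cell of Q containing i, remove the entry at that cell from P, and reverse-bump it up through P; the value ejected from row 1 is w(i).

Step i=7: Q has 7 at row 4, column 1; remove 6 from row 4 of P and reverse-bump: 6 enters row 3 and ejects 5; 5 enters row 2 and ejects 3; 3 enters row 1 and ejects 2. So w(7) = 2. P is now [[1, 3, 4, 7], [5], [6]].
Step i=6: Q has 6 at row 3, column 1; remove 6 from row 3 of P and reverse-bump: 6 enters row 2 and ejects 5; 5 enters row 1 and ejects 4. So w(6) = 4. P is now [[1, 3, 5, 7], [6]].
Step i=5: Q has 5 at row 1, column 4; remove that cell from P, ejecting 7. So w(5) = 7. P is now [[1, 3, 5], [6]].
Step i=4: Q has 4 at row 1, column 3; remove that cell from P, ejecting 5. So w(4) = 5. P is now [[1, 3], [6]].
Step i=3: Q has 3 at row 1, column 2; remove that cell from P, ejecting 3. So w(3) = 3. P is now [[1], [6]].
Step i=2: Q has 2 at row 2, column 1; remove 6 from row 2 of P and reverse-bump: 6 enters row 1 and ejects 1. So w(2) = 1. P is now [[6]].
Step i=1: Q has 1 at row 1, column 1; remove that cell from P, ejecting 6. So w(1) = 6. P is now [].

So w = 6 1 3 5 7 4 2.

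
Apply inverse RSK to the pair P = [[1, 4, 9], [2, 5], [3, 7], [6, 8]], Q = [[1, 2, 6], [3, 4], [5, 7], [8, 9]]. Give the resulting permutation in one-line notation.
6 8 3 7 2 9 5 1 4

Reverse the RSK construction: for i from n down to 1, find the cell of Q containing i, remove the entry at that cell from P, and reverse-bump it up through P; the value ejected from row 1 is w(i).

Step i=9: Q has 9 at row 4, column 2; remove 8 from row 4 of P and reverse-bump: 8 enters row 3 and ejects 7; 7 enters row 2 and ejects 5; 5 enters row 1 and ejects 4. So w(9) = 4. P is now [[1, 5, 9], [2, 7], [3, 8], [6]].
Step i=8: Q has 8 at row 4, column 1; remove 6 from row 4 of P and reverse-bump: 6 enters row 3 and ejects 3; 3 enters row 2 and ejects 2; 2 enters row 1 and ejects 1. So w(8) = 1. P is now [[2, 5, 9], [3, 7], [6, 8]].
Step i=7: Q has 7 at row 3, column 2; remove 8 from row 3 of P and reverse-bump: 8 enters row 2 and ejects 7; 7 enters row 1 and ejects 5. So w(7) = 5. P is now [[2, 7, 9], [3, 8], [6]].
Step i=6: Q has 6 at row 1, column 3; remove that cell from P, ejecting 9. So w(6) = 9. P is now [[2, 7], [3, 8], [6]].
Step i=5: Q has 5 at row 3, column 1; remove 6 from row 3 of P and reverse-bump: 6 enters row 2 and ejects 3; 3 enters row 1 and ejects 2. So w(5) = 2. P is now [[3, 7], [6, 8]].
Step i=4: Q has 4 at row 2, column 2; remove 8 from row 2 of P and reverse-bump: 8 enters row 1 and ejects 7. So w(4) = 7. P is now [[3, 8], [6]].
Step i=3: Q has 3 at row 2, column 1; remove 6 from row 2 of P and reverse-bump: 6 enters row 1 and ejects 3. So w(3) = 3. P is now [[6, 8]].
Step i=2: Q has 2 at row 1, column 2; remove that cell from P, ejecting 8. So w(2) = 8. P is now [[6]].
Step i=1: Q has 1 at row 1, column 1; remove that cell from P, ejecting 6. So w(1) = 6. P is now [].

So w = 6 8 3 7 2 9 5 1 4.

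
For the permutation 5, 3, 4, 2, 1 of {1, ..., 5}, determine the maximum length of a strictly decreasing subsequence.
4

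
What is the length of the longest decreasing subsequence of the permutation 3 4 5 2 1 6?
3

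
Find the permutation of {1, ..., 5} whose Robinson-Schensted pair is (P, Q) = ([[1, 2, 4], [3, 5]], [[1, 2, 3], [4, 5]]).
Reverse the RSK construction: for i from n down to 1, find the cell of Q containing i, remove the entry at that cell from P, and reverse-bump it up through P; the value ejected from row 1 is w(i).

Step i=5: Q has 5 at row 2, column 2; remove 5 from row 2 of P and reverse-bump: 5 enters row 1 and ejects 4. So w(5) = 4. P is now [[1, 2, 5], [3]].
Step i=4: Q has 4 at row 2, column 1; remove 3 from row 2 of P and reverse-bump: 3 enters row 1 and ejects 2. So w(4) = 2. P is now [[1, 3, 5]].
Step i=3: Q has 3 at row 1, column 3; remove that cell from P, ejecting 5. So w(3) = 5. P is now [[1, 3]].
Step i=2: Q has 2 at row 1, column 2; remove that cell from P, ejecting 3. So w(2) = 3. P is now [[1]].
Step i=1: Q has 1 at row 1, column 1; remove that cell from P, ejecting 1. So w(1) = 1. P is now [].

So w = 1 3 5 2 4.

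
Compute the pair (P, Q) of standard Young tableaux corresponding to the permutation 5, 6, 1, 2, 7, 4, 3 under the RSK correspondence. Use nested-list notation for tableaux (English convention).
P = [[1, 2, 3], [4, 6, 7], [5]], Q = [[1, 2, 5], [3, 4, 6], [7]]

Insert each entry of the permutation into P by Schensted row insertion, recording in Q the position of each new cell.

Insert 5: appended to row 1. P = [[5]].
Insert 6: appended to row 1. P = [[5, 6]].
Insert 1: 1 bumps 5 from row 1; 5 starts row 2. P = [[1, 6], [5]].
Insert 2: 2 bumps 6 from row 1; 6 appends to row 2. P = [[1, 2], [5, 6]].
Insert 7: appended to row 1. P = [[1, 2, 7], [5, 6]].
Insert 4: 4 bumps 7 from row 1; 7 appends to row 2. P = [[1, 2, 4], [5, 6, 7]].
Insert 3: 3 bumps 4 from row 1; 4 bumps 5 from row 2; 5 starts row 3. P = [[1, 2, 3], [4, 6, 7], [5]].

So P = [[1, 2, 3], [4, 6, 7], [5]], Q = [[1, 2, 5], [3, 4, 6], [7]].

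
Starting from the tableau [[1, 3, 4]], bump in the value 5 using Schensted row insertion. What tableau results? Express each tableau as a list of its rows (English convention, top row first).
[[1, 3, 4, 5]]

5 is larger than every entry of row 1, so it is appended to row 1. The new tableau is [[1, 3, 4, 5]].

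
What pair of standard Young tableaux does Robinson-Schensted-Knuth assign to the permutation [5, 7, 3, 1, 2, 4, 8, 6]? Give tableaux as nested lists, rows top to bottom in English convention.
Insert each entry of the permutation into P by Schensted row insertion, recording in Q the position of each new cell.

After inserting 5: P = [[5]].
After inserting 7: P = [[5, 7]].
After inserting 3: P = [[3, 7], [5]].
After inserting 1: P = [[1, 7], [3], [5]].
After inserting 2: P = [[1, 2], [3, 7], [5]].
After inserting 4: P = [[1, 2, 4], [3, 7], [5]].
After inserting 8: P = [[1, 2, 4, 8], [3, 7], [5]].
After inserting 6: P = [[1, 2, 4, 6], [3, 7, 8], [5]].

So P = [[1, 2, 4, 6], [3, 7, 8], [5]], Q = [[1, 2, 6, 7], [3, 5, 8], [4]].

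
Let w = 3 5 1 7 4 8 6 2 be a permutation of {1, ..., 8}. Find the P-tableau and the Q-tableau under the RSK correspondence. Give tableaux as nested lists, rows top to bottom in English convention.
P = [[1, 2, 6, 8], [3, 4, 7], [5]], Q = [[1, 2, 4, 6], [3, 5, 7], [8]]

Insert each entry of the permutation into P by Schensted row insertion, recording in Q the position of each new cell.

Insert 3: appended to row 1. P = [[3]].
Insert 5: appended to row 1. P = [[3, 5]].
Insert 1: 1 bumps 3 from row 1; 3 starts row 2. P = [[1, 5], [3]].
Insert 7: appended to row 1. P = [[1, 5, 7], [3]].
Insert 4: 4 bumps 5 from row 1; 5 appends to row 2. P = [[1, 4, 7], [3, 5]].
Insert 8: appended to row 1. P = [[1, 4, 7, 8], [3, 5]].
Insert 6: 6 bumps 7 from row 1; 7 appends to row 2. P = [[1, 4, 6, 8], [3, 5, 7]].
Insert 2: 2 bumps 4 from row 1; 4 bumps 5 from row 2; 5 starts row 3. P = [[1, 2, 6, 8], [3, 4, 7], [5]].

So P = [[1, 2, 6, 8], [3, 4, 7], [5]], Q = [[1, 2, 4, 6], [3, 5, 7], [8]].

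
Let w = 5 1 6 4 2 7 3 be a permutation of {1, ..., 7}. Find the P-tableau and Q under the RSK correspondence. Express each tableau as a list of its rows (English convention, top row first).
Insert each entry of the permutation into P by Schensted row insertion, recording in Q the position of each new cell.

After inserting 5: P = [[5]].
After inserting 1: P = [[1], [5]].
After inserting 6: P = [[1, 6], [5]].
After inserting 4: P = [[1, 4], [5, 6]].
After inserting 2: P = [[1, 2], [4, 6], [5]].
After inserting 7: P = [[1, 2, 7], [4, 6], [5]].
After inserting 3: P = [[1, 2, 3], [4, 6, 7], [5]].

So P = [[1, 2, 3], [4, 6, 7], [5]], Q = [[1, 3, 6], [2, 4, 7], [5]].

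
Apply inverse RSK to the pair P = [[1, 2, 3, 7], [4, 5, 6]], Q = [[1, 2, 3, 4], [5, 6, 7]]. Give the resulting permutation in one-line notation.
Reverse the RSK construction: for i from n down to 1, find the cell of Q containing i, remove the entry at that cell from P, and reverse-bump it up through P; the value ejected from row 1 is w(i).

Step i=7: Q has 7 at row 2, column 3; remove 6 from row 2 of P and reverse-bump: 6 enters row 1 and ejects 3. So w(7) = 3. P is now [[1, 2, 6, 7], [4, 5]].
Step i=6: Q has 6 at row 2, column 2; remove 5 from row 2 of P and reverse-bump: 5 enters row 1 and ejects 2. So w(6) = 2. P is now [[1, 5, 6, 7], [4]].
Step i=5: Q has 5 at row 2, column 1; remove 4 from row 2 of P and reverse-bump: 4 enters row 1 and ejects 1. So w(5) = 1. P is now [[4, 5, 6, 7]].
Step i=4: Q has 4 at row 1, column 4; remove that cell from P, ejecting 7. So w(4) = 7. P is now [[4, 5, 6]].
Step i=3: Q has 3 at row 1, column 3; remove that cell from P, ejecting 6. So w(3) = 6. P is now [[4, 5]].
Step i=2: Q has 2 at row 1, column 2; remove that cell from P, ejecting 5. So w(2) = 5. P is now [[4]].
Step i=1: Q has 1 at row 1, column 1; remove that cell from P, ejecting 4. So w(1) = 4. P is now [].

So w = 4 5 6 7 1 2 3.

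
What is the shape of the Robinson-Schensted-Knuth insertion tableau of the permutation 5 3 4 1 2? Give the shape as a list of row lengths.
[2, 2, 1]

Row-insert each entry into an empty tableau.

After inserting 5: P = [[5]].
After inserting 3: P = [[3], [5]].
After inserting 4: P = [[3, 4], [5]].
After inserting 1: P = [[1, 4], [3], [5]].
After inserting 2: P = [[1, 2], [3, 4], [5]].

The final insertion tableau P = [[1, 2], [3, 4], [5]] has shape [2, 2, 1].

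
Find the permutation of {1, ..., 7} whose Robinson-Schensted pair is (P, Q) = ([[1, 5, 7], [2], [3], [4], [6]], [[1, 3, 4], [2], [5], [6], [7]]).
Reverse the RSK construction: for i from n down to 1, find the cell of Q containing i, remove the entry at that cell from P, and reverse-bump it up through P; the value ejected from row 1 is w(i).

Step i=7: Q has 7 at row 5, column 1; remove 6 from row 5 of P and reverse-bump: 6 enters row 4 and ejects 4; 4 enters row 3 and ejects 3; 3 enters row 2 and ejects 2; 2 enters row 1 and ejects 1. So w(7) = 1. P is now [[2, 5, 7], [3], [4], [6]].
Step i=6: Q has 6 at row 4, column 1; remove 6 from row 4 of P and reverse-bump: 6 enters row 3 and ejects 4; 4 enters row 2 and ejects 3; 3 enters row 1 and ejects 2. So w(6) = 2. P is now [[3, 5, 7], [4], [6]].
Step i=5: Q has 5 at row 3, column 1; remove 6 from row 3 of P and reverse-bump: 6 enters row 2 and ejects 4; 4 enters row 1 and ejects 3. So w(5) = 3. P is now [[4, 5, 7], [6]].
Step i=4: Q has 4 at row 1, column 3; remove that cell from P, ejecting 7. So w(4) = 7. P is now [[4, 5], [6]].
Step i=3: Q has 3 at row 1, column 2; remove that cell from P, ejecting 5. So w(3) = 5. P is now [[4], [6]].
Step i=2: Q has 2 at row 2, column 1; remove 6 from row 2 of P and reverse-bump: 6 enters row 1 and ejects 4. So w(2) = 4. P is now [[6]].
Step i=1: Q has 1 at row 1, column 1; remove that cell from P, ejecting 6. So w(1) = 6. P is now [].

So w = 6 4 5 7 3 2 1.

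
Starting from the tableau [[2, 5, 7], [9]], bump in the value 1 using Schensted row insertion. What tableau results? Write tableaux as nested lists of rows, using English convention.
[[1, 5, 7], [2], [9]]

In row 1, 1 replaces 2 (the leftmost entry greater than 1); 2 is bumped to row 2. In row 2, 2 replaces 9 (the leftmost entry greater than 2); 9 is bumped to row 3. 9 starts a new row 3. The new tableau is [[1, 5, 7], [2], [9]].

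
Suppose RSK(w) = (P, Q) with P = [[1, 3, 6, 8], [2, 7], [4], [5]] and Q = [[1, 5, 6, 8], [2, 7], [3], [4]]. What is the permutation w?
Reverse RSK: for i = n, n-1, ..., 1, locate i in Q, remove the corresponding corner cell from P, and reverse-bump its entry up through P; the value ejected from row 1 is w(i).

So w = 5 4 2 1 3 7 6 8.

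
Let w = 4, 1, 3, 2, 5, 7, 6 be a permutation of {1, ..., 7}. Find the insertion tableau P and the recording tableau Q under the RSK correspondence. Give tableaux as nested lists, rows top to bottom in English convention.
Insert each entry of the permutation into P by Schensted row insertion, recording in Q the position of each new cell.

After inserting 4: P = [[4]].
After inserting 1: P = [[1], [4]].
After inserting 3: P = [[1, 3], [4]].
After inserting 2: P = [[1, 2], [3], [4]].
After inserting 5: P = [[1, 2, 5], [3], [4]].
After inserting 7: P = [[1, 2, 5, 7], [3], [4]].
After inserting 6: P = [[1, 2, 5, 6], [3, 7], [4]].

So P = [[1, 2, 5, 6], [3, 7], [4]], Q = [[1, 3, 5, 6], [2, 7], [4]].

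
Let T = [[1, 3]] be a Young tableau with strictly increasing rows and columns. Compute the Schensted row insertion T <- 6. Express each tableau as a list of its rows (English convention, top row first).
6 is larger than every entry of row 1, so it is appended to row 1. The new tableau is [[1, 3, 6]].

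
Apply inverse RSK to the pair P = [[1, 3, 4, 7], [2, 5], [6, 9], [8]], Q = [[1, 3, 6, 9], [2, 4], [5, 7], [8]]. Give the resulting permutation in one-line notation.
8 2 9 3 1 6 5 4 7

Reverse the RSK construction: for i from n down to 1, find the cell of Q containing i, remove the entry at that cell from P, and reverse-bump it up through P; the value ejected from row 1 is w(i).

Step i=9: Q has 9 at row 1, column 4; remove that cell from P, ejecting 7. So w(9) = 7. P is now [[1, 3, 4], [2, 5], [6, 9], [8]].
Step i=8: Q has 8 at row 4, column 1; remove 8 from row 4 of P and reverse-bump: 8 enters row 3 and ejects 6; 6 enters row 2 and ejects 5; 5 enters row 1 and ejects 4. So w(8) = 4. P is now [[1, 3, 5], [2, 6], [8, 9]].
Step i=7: Q has 7 at row 3, column 2; remove 9 from row 3 of P and reverse-bump: 9 enters row 2 and ejects 6; 6 enters row 1 and ejects 5. So w(7) = 5. P is now [[1, 3, 6], [2, 9], [8]].
Step i=6: Q has 6 at row 1, column 3; remove that cell from P, ejecting 6. So w(6) = 6. P is now [[1, 3], [2, 9], [8]].
Step i=5: Q has 5 at row 3, column 1; remove 8 from row 3 of P and reverse-bump: 8 enters row 2 and ejects 2; 2 enters row 1 and ejects 1. So w(5) = 1. P is now [[2, 3], [8, 9]].
Step i=4: Q has 4 at row 2, column 2; remove 9 from row 2 of P and reverse-bump: 9 enters row 1 and ejects 3. So w(4) = 3. P is now [[2, 9], [8]].
Step i=3: Q has 3 at row 1, column 2; remove that cell from P, ejecting 9. So w(3) = 9. P is now [[2], [8]].
Step i=2: Q has 2 at row 2, column 1; remove 8 from row 2 of P and reverse-bump: 8 enters row 1 and ejects 2. So w(2) = 2. P is now [[8]].
Step i=1: Q has 1 at row 1, column 1; remove that cell from P, ejecting 8. So w(1) = 8. P is now [].

So w = 8 2 9 3 1 6 5 4 7.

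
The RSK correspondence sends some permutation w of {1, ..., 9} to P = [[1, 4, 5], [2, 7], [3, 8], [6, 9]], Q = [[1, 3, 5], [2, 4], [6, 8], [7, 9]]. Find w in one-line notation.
6 3 9 4 8 2 1 7 5

Reverse the RSK construction: for i from n down to 1, find the cell of Q containing i, remove the entry at that cell from P, and reverse-bump it up through P; the value ejected from row 1 is w(i).

Step i=9: Q has 9 at row 4, column 2; remove 9 from row 4 of P and reverse-bump: 9 enters row 3 and ejects 8; 8 enters row 2 and ejects 7; 7 enters row 1 and ejects 5. So w(9) = 5. P is now [[1, 4, 7], [2, 8], [3, 9], [6]].
Step i=8: Q has 8 at row 3, column 2; remove 9 from row 3 of P and reverse-bump: 9 enters row 2 and ejects 8; 8 enters row 1 and ejects 7. So w(8) = 7. P is now [[1, 4, 8], [2, 9], [3], [6]].
Step i=7: Q has 7 at row 4, column 1; remove 6 from row 4 of P and reverse-bump: 6 enters row 3 and ejects 3; 3 enters row 2 and ejects 2; 2 enters row 1 and ejects 1. So w(7) = 1. P is now [[2, 4, 8], [3, 9], [6]].
Step i=6: Q has 6 at row 3, column 1; remove 6 from row 3 of P and reverse-bump: 6 enters row 2 and ejects 3; 3 enters row 1 and ejects 2. So w(6) = 2. P is now [[3, 4, 8], [6, 9]].
Step i=5: Q has 5 at row 1, column 3; remove that cell from P, ejecting 8. So w(5) = 8. P is now [[3, 4], [6, 9]].
Step i=4: Q has 4 at row 2, column 2; remove 9 from row 2 of P and reverse-bump: 9 enters row 1 and ejects 4. So w(4) = 4. P is now [[3, 9], [6]].
Step i=3: Q has 3 at row 1, column 2; remove that cell from P, ejecting 9. So w(3) = 9. P is now [[3], [6]].
Step i=2: Q has 2 at row 2, column 1; remove 6 from row 2 of P and reverse-bump: 6 enters row 1 and ejects 3. So w(2) = 3. P is now [[6]].
Step i=1: Q has 1 at row 1, column 1; remove that cell from P, ejecting 6. So w(1) = 6. P is now [].

So w = 6 3 9 4 8 2 1 7 5.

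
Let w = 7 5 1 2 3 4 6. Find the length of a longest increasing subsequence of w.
5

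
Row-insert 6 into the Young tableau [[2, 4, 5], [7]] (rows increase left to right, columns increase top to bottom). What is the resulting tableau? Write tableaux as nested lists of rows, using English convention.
6 is larger than every entry of row 1, so it is appended to row 1. The new tableau is [[2, 4, 5, 6], [7]].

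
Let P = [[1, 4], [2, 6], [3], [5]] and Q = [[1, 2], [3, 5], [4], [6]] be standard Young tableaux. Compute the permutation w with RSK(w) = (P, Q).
Reverse the RSK construction: for i from n down to 1, find the cell of Q containing i, remove the entry at that cell from P, and reverse-bump it up through P; the value ejected from row 1 is w(i).

Step i=6: Q has 6 at row 4, column 1; remove 5 from row 4 of P and reverse-bump: 5 enters row 3 and ejects 3; 3 enters row 2 and ejects 2; 2 enters row 1 and ejects 1. So w(6) = 1. P is now [[2, 4], [3, 6], [5]].
Step i=5: Q has 5 at row 2, column 2; remove 6 from row 2 of P and reverse-bump: 6 enters row 1 and ejects 4. So w(5) = 4. P is now [[2, 6], [3], [5]].
Step i=4: Q has 4 at row 3, column 1; remove 5 from row 3 of P and reverse-bump: 5 enters row 2 and ejects 3; 3 enters row 1 and ejects 2. So w(4) = 2. P is now [[3, 6], [5]].
Step i=3: Q has 3 at row 2, column 1; remove 5 from row 2 of P and reverse-bump: 5 enters row 1 and ejects 3. So w(3) = 3. P is now [[5, 6]].
Step i=2: Q has 2 at row 1, column 2; remove that cell from P, ejecting 6. So w(2) = 6. P is now [[5]].
Step i=1: Q has 1 at row 1, column 1; remove that cell from P, ejecting 5. So w(1) = 5. P is now [].

So w = 5 6 3 2 4 1.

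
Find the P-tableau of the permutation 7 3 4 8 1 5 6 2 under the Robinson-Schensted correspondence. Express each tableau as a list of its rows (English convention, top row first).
After inserting 7: P = [[7]].
After inserting 3: P = [[3], [7]].
After inserting 4: P = [[3, 4], [7]].
After inserting 8: P = [[3, 4, 8], [7]].
After inserting 1: P = [[1, 4, 8], [3], [7]].
After inserting 5: P = [[1, 4, 5], [3, 8], [7]].
After inserting 6: P = [[1, 4, 5, 6], [3, 8], [7]].
After inserting 2: P = [[1, 2, 5, 6], [3, 4], [7, 8]].

So P = [[1, 2, 5, 6], [3, 4], [7, 8]].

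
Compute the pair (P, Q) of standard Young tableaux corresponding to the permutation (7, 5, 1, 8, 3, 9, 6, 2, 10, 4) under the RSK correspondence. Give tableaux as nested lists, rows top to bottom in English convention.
Insert each entry of the permutation into P by Schensted row insertion, recording in Q the position of each new cell.

Insert 7: appended to row 1. P = [[7]].
Insert 5: 5 bumps 7 from row 1; 7 starts row 2. P = [[5], [7]].
Insert 1: 1 bumps 5 from row 1; 5 bumps 7 from row 2; 7 starts row 3. P = [[1], [5], [7]].
Insert 8: appended to row 1. P = [[1, 8], [5], [7]].
Insert 3: 3 bumps 8 from row 1; 8 appends to row 2. P = [[1, 3], [5, 8], [7]].
Insert 9: appended to row 1. P = [[1, 3, 9], [5, 8], [7]].
Insert 6: 6 bumps 9 from row 1; 9 appends to row 2. P = [[1, 3, 6], [5, 8, 9], [7]].
Insert 2: 2 bumps 3 from row 1; 3 bumps 5 from row 2; 5 bumps 7 from row 3; 7 starts row 4. P = [[1, 2, 6], [3, 8, 9], [5], [7]].
Insert 10: appended to row 1. P = [[1, 2, 6, 10], [3, 8, 9], [5], [7]].
Insert 4: 4 bumps 6 from row 1; 6 bumps 8 from row 2; 8 appends to row 3. P = [[1, 2, 4, 10], [3, 6, 9], [5, 8], [7]].

So P = [[1, 2, 4, 10], [3, 6, 9], [5, 8], [7]], Q = [[1, 4, 6, 9], [2, 5, 7], [3, 10], [8]].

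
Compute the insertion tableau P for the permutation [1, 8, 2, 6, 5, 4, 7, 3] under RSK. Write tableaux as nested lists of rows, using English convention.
Insert 1: appended to row 1. P = [[1]].
Insert 8: appended to row 1. P = [[1, 8]].
Insert 2: 2 bumps 8 from row 1; 8 starts row 2. P = [[1, 2], [8]].
Insert 6: appended to row 1. P = [[1, 2, 6], [8]].
Insert 5: 5 bumps 6 from row 1; 6 bumps 8 from row 2; 8 starts row 3. P = [[1, 2, 5], [6], [8]].
Insert 4: 4 bumps 5 from row 1; 5 bumps 6 from row 2; 6 bumps 8 from row 3; 8 starts row 4. P = [[1, 2, 4], [5], [6], [8]].
Insert 7: appended to row 1. P = [[1, 2, 4, 7], [5], [6], [8]].
Insert 3: 3 bumps 4 from row 1; 4 bumps 5 from row 2; 5 bumps 6 from row 3; 6 bumps 8 from row 4; 8 starts row 5. P = [[1, 2, 3, 7], [4], [5], [6], [8]].

So P = [[1, 2, 3, 7], [4], [5], [6], [8]].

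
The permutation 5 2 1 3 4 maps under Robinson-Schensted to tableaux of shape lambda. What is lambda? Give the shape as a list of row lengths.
RSK row insertion gives P = [[1, 3, 4], [2], [5]], which has shape [3, 1, 1].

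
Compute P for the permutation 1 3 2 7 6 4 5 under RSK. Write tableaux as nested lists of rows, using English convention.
Insert 1: appended to row 1. P = [[1]].
Insert 3: appended to row 1. P = [[1, 3]].
Insert 2: 2 bumps 3 from row 1; 3 starts row 2. P = [[1, 2], [3]].
Insert 7: appended to row 1. P = [[1, 2, 7], [3]].
Insert 6: 6 bumps 7 from row 1; 7 appends to row 2. P = [[1, 2, 6], [3, 7]].
Insert 4: 4 bumps 6 from row 1; 6 bumps 7 from row 2; 7 starts row 3. P = [[1, 2, 4], [3, 6], [7]].
Insert 5: appended to row 1. P = [[1, 2, 4, 5], [3, 6], [7]].

So P = [[1, 2, 4, 5], [3, 6], [7]].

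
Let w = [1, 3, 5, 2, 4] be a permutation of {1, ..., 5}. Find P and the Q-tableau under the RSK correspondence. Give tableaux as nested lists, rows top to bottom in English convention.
P = [[1, 2, 4], [3, 5]], Q = [[1, 2, 3], [4, 5]]

Insert each entry of the permutation into P by Schensted row insertion, recording in Q the position of each new cell.

Insert 1: appended to row 1. P = [[1]].
Insert 3: appended to row 1. P = [[1, 3]].
Insert 5: appended to row 1. P = [[1, 3, 5]].
Insert 2: 2 bumps 3 from row 1; 3 starts row 2. P = [[1, 2, 5], [3]].
Insert 4: 4 bumps 5 from row 1; 5 appends to row 2. P = [[1, 2, 4], [3, 5]].

So P = [[1, 2, 4], [3, 5]], Q = [[1, 2, 3], [4, 5]].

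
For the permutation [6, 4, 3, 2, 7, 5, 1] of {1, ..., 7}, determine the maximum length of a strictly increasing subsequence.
2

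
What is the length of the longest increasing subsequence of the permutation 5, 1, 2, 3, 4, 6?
5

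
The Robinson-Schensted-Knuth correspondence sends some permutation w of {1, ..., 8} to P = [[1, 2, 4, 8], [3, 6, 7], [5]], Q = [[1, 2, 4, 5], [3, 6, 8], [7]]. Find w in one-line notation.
5 6 1 7 8 3 2 4

Reverse the RSK construction: for i from n down to 1, find the cell of Q containing i, remove the entry at that cell from P, and reverse-bump it up through P; the value ejected from row 1 is w(i).

Step i=8: Q has 8 at row 2, column 3; remove 7 from row 2 of P and reverse-bump: 7 enters row 1 and ejects 4. So w(8) = 4. P is now [[1, 2, 7, 8], [3, 6], [5]].
Step i=7: Q has 7 at row 3, column 1; remove 5 from row 3 of P and reverse-bump: 5 enters row 2 and ejects 3; 3 enters row 1 and ejects 2. So w(7) = 2. P is now [[1, 3, 7, 8], [5, 6]].
Step i=6: Q has 6 at row 2, column 2; remove 6 from row 2 of P and reverse-bump: 6 enters row 1 and ejects 3. So w(6) = 3. P is now [[1, 6, 7, 8], [5]].
Step i=5: Q has 5 at row 1, column 4; remove that cell from P, ejecting 8. So w(5) = 8. P is now [[1, 6, 7], [5]].
Step i=4: Q has 4 at row 1, column 3; remove that cell from P, ejecting 7. So w(4) = 7. P is now [[1, 6], [5]].
Step i=3: Q has 3 at row 2, column 1; remove 5 from row 2 of P and reverse-bump: 5 enters row 1 and ejects 1. So w(3) = 1. P is now [[5, 6]].
Step i=2: Q has 2 at row 1, column 2; remove that cell from P, ejecting 6. So w(2) = 6. P is now [[5]].
Step i=1: Q has 1 at row 1, column 1; remove that cell from P, ejecting 5. So w(1) = 5. P is now [].

So w = 5 6 1 7 8 3 2 4.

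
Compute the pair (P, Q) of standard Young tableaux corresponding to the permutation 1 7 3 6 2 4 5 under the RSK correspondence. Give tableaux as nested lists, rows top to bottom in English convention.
P = [[1, 2, 4, 5], [3, 6], [7]], Q = [[1, 2, 4, 7], [3, 6], [5]]

Insert each entry of the permutation into P by Schensted row insertion, recording in Q the position of each new cell.

Insert 1: appended to row 1. P = [[1]], Q = [[1]].
Insert 7: appended to row 1. P = [[1, 7]], Q = [[1, 2]].
Insert 3: 3 bumps 7 from row 1; 7 starts row 2. P = [[1, 3], [7]], Q = [[1, 2], [3]].
Insert 6: appended to row 1. P = [[1, 3, 6], [7]], Q = [[1, 2, 4], [3]].
Insert 2: 2 bumps 3 from row 1; 3 bumps 7 from row 2; 7 starts row 3. P = [[1, 2, 6], [3], [7]], Q = [[1, 2, 4], [3], [5]].
Insert 4: 4 bumps 6 from row 1; 6 appends to row 2. P = [[1, 2, 4], [3, 6], [7]], Q = [[1, 2, 4], [3, 6], [5]].
Insert 5: appended to row 1. P = [[1, 2, 4, 5], [3, 6], [7]], Q = [[1, 2, 4, 7], [3, 6], [5]].

So P = [[1, 2, 4, 5], [3, 6], [7]], Q = [[1, 2, 4, 7], [3, 6], [5]].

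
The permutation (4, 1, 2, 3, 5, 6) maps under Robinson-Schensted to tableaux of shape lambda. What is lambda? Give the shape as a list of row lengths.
Row-insert each entry into an empty tableau.

After inserting 4: P = [[4]].
After inserting 1: P = [[1], [4]].
After inserting 2: P = [[1, 2], [4]].
After inserting 3: P = [[1, 2, 3], [4]].
After inserting 5: P = [[1, 2, 3, 5], [4]].
After inserting 6: P = [[1, 2, 3, 5, 6], [4]].

The final insertion tableau P = [[1, 2, 3, 5, 6], [4]] has shape [5, 1].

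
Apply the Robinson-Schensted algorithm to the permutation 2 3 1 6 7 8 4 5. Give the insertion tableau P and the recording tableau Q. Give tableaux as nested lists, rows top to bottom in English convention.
P = [[1, 3, 4, 5, 8], [2, 6, 7]], Q = [[1, 2, 4, 5, 6], [3, 7, 8]]

Insert each entry of the permutation into P by Schensted row insertion, recording in Q the position of each new cell.

After inserting 2: P = [[2]].
After inserting 3: P = [[2, 3]].
After inserting 1: P = [[1, 3], [2]].
After inserting 6: P = [[1, 3, 6], [2]].
After inserting 7: P = [[1, 3, 6, 7], [2]].
After inserting 8: P = [[1, 3, 6, 7, 8], [2]].
After inserting 4: P = [[1, 3, 4, 7, 8], [2, 6]].
After inserting 5: P = [[1, 3, 4, 5, 8], [2, 6, 7]].

So P = [[1, 3, 4, 5, 8], [2, 6, 7]], Q = [[1, 2, 4, 5, 6], [3, 7, 8]].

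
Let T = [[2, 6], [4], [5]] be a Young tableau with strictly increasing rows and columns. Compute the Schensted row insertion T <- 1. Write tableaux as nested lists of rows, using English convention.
In row 1, 1 replaces 2 (the leftmost entry greater than 1); 2 is bumped to row 2. In row 2, 2 replaces 4 (the leftmost entry greater than 2); 4 is bumped to row 3. In row 3, 4 replaces 5 (the leftmost entry greater than 4); 5 is bumped to row 4. 5 starts a new row 4. The new tableau is [[1, 6], [2], [4], [5]].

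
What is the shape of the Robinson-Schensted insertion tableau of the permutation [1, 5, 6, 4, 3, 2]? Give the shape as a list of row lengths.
[3, 1, 1, 1]

Row-insert each entry into an empty tableau.

After inserting 1: P = [[1]].
After inserting 5: P = [[1, 5]].
After inserting 6: P = [[1, 5, 6]].
After inserting 4: P = [[1, 4, 6], [5]].
After inserting 3: P = [[1, 3, 6], [4], [5]].
After inserting 2: P = [[1, 2, 6], [3], [4], [5]].

The final insertion tableau P = [[1, 2, 6], [3], [4], [5]] has shape [3, 1, 1, 1].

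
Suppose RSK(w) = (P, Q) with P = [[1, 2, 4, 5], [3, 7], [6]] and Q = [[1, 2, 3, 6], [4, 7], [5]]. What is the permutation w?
1 3 6 4 2 7 5

Reverse the RSK construction: for i from n down to 1, find the cell of Q containing i, remove the entry at that cell from P, and reverse-bump it up through P; the value ejected from row 1 is w(i).

Step i=7: Q has 7 at row 2, column 2; remove 7 from row 2 of P and reverse-bump: 7 enters row 1 and ejects 5. So w(7) = 5. P is now [[1, 2, 4, 7], [3], [6]].
Step i=6: Q has 6 at row 1, column 4; remove that cell from P, ejecting 7. So w(6) = 7. P is now [[1, 2, 4], [3], [6]].
Step i=5: Q has 5 at row 3, column 1; remove 6 from row 3 of P and reverse-bump: 6 enters row 2 and ejects 3; 3 enters row 1 and ejects 2. So w(5) = 2. P is now [[1, 3, 4], [6]].
Step i=4: Q has 4 at row 2, column 1; remove 6 from row 2 of P and reverse-bump: 6 enters row 1 and ejects 4. So w(4) = 4. P is now [[1, 3, 6]].
Step i=3: Q has 3 at row 1, column 3; remove that cell from P, ejecting 6. So w(3) = 6. P is now [[1, 3]].
Step i=2: Q has 2 at row 1, column 2; remove that cell from P, ejecting 3. So w(2) = 3. P is now [[1]].
Step i=1: Q has 1 at row 1, column 1; remove that cell from P, ejecting 1. So w(1) = 1. P is now [].

So w = 1 3 6 4 2 7 5.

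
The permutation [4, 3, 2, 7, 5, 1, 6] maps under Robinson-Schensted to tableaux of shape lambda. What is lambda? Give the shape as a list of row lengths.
Row-insert each entry into an empty tableau.

After inserting 4: P = [[4]].
After inserting 3: P = [[3], [4]].
After inserting 2: P = [[2], [3], [4]].
After inserting 7: P = [[2, 7], [3], [4]].
After inserting 5: P = [[2, 5], [3, 7], [4]].
After inserting 1: P = [[1, 5], [2, 7], [3], [4]].
After inserting 6: P = [[1, 5, 6], [2, 7], [3], [4]].

The final insertion tableau P = [[1, 5, 6], [2, 7], [3], [4]] has shape [3, 2, 1, 1].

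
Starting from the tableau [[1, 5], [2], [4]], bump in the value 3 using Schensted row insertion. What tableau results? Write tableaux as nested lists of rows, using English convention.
[[1, 3], [2, 5], [4]]

In row 1, 3 replaces 5 (the leftmost entry greater than 3); 5 is bumped to row 2. 5 is appended to row 2. The new tableau is [[1, 3], [2, 5], [4]].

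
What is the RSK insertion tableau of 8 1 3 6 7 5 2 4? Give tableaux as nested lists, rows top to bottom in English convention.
P = [[1, 2, 4, 7], [3, 5], [6], [8]]

Insert 8: appended to row 1. P = [[8]].
Insert 1: 1 bumps 8 from row 1; 8 starts row 2. P = [[1], [8]].
Insert 3: appended to row 1. P = [[1, 3], [8]].
Insert 6: appended to row 1. P = [[1, 3, 6], [8]].
Insert 7: appended to row 1. P = [[1, 3, 6, 7], [8]].
Insert 5: 5 bumps 6 from row 1; 6 bumps 8 from row 2; 8 starts row 3. P = [[1, 3, 5, 7], [6], [8]].
Insert 2: 2 bumps 3 from row 1; 3 bumps 6 from row 2; 6 bumps 8 from row 3; 8 starts row 4. P = [[1, 2, 5, 7], [3], [6], [8]].
Insert 4: 4 bumps 5 from row 1; 5 appends to row 2. P = [[1, 2, 4, 7], [3, 5], [6], [8]].

So P = [[1, 2, 4, 7], [3, 5], [6], [8]].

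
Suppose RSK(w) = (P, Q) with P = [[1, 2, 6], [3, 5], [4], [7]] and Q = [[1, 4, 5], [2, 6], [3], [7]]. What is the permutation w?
7 4 1 5 6 3 2

Reverse the RSK construction: for i from n down to 1, find the cell of Q containing i, remove the entry at that cell from P, and reverse-bump it up through P; the value ejected from row 1 is w(i).

Step i=7: Q has 7 at row 4, column 1; remove 7 from row 4 of P and reverse-bump: 7 enters row 3 and ejects 4; 4 enters row 2 and ejects 3; 3 enters row 1 and ejects 2. So w(7) = 2. P is now [[1, 3, 6], [4, 5], [7]].
Step i=6: Q has 6 at row 2, column 2; remove 5 from row 2 of P and reverse-bump: 5 enters row 1 and ejects 3. So w(6) = 3. P is now [[1, 5, 6], [4], [7]].
Step i=5: Q has 5 at row 1, column 3; remove that cell from P, ejecting 6. So w(5) = 6. P is now [[1, 5], [4], [7]].
Step i=4: Q has 4 at row 1, column 2; remove that cell from P, ejecting 5. So w(4) = 5. P is now [[1], [4], [7]].
Step i=3: Q has 3 at row 3, column 1; remove 7 from row 3 of P and reverse-bump: 7 enters row 2 and ejects 4; 4 enters row 1 and ejects 1. So w(3) = 1. P is now [[4], [7]].
Step i=2: Q has 2 at row 2, column 1; remove 7 from row 2 of P and reverse-bump: 7 enters row 1 and ejects 4. So w(2) = 4. P is now [[7]].
Step i=1: Q has 1 at row 1, column 1; remove that cell from P, ejecting 7. So w(1) = 7. P is now [].

So w = 7 4 1 5 6 3 2.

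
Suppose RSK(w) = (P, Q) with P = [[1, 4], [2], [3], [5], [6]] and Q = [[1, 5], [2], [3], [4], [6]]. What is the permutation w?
6 5 3 2 4 1

Reverse RSK: for i = n, n-1, ..., 1, locate i in Q, remove the corresponding corner cell from P, and reverse-bump its entry up through P; the value ejected from row 1 is w(i).

So w = 6 5 3 2 4 1.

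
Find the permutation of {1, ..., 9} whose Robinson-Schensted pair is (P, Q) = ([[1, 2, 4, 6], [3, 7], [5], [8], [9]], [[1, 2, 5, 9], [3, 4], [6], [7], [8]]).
Reverse the RSK construction: for i from n down to 1, find the cell of Q containing i, remove the entry at that cell from P, and reverse-bump it up through P; the value ejected from row 1 is w(i).

Step i=9: Q has 9 at row 1, column 4; remove that cell from P, ejecting 6. So w(9) = 6. P is now [[1, 2, 4], [3, 7], [5], [8], [9]].
Step i=8: Q has 8 at row 5, column 1; remove 9 from row 5 of P and reverse-bump: 9 enters row 4 and ejects 8; 8 enters row 3 and ejects 5; 5 enters row 2 and ejects 3; 3 enters row 1 and ejects 2. So w(8) = 2. P is now [[1, 3, 4], [5, 7], [8], [9]].
Step i=7: Q has 7 at row 4, column 1; remove 9 from row 4 of P and reverse-bump: 9 enters row 3 and ejects 8; 8 enters row 2 and ejects 7; 7 enters row 1 and ejects 4. So w(7) = 4. P is now [[1, 3, 7], [5, 8], [9]].
Step i=6: Q has 6 at row 3, column 1; remove 9 from row 3 of P and reverse-bump: 9 enters row 2 and ejects 8; 8 enters row 1 and ejects 7. So w(6) = 7. P is now [[1, 3, 8], [5, 9]].
Step i=5: Q has 5 at row 1, column 3; remove that cell from P, ejecting 8. So w(5) = 8. P is now [[1, 3], [5, 9]].
Step i=4: Q has 4 at row 2, column 2; remove 9 from row 2 of P and reverse-bump: 9 enters row 1 and ejects 3. So w(4) = 3. P is now [[1, 9], [5]].
Step i=3: Q has 3 at row 2, column 1; remove 5 from row 2 of P and reverse-bump: 5 enters row 1 and ejects 1. So w(3) = 1. P is now [[5, 9]].
Step i=2: Q has 2 at row 1, column 2; remove that cell from P, ejecting 9. So w(2) = 9. P is now [[5]].
Step i=1: Q has 1 at row 1, column 1; remove that cell from P, ejecting 5. So w(1) = 5. P is now [].

So w = 5 9 1 3 8 7 4 2 6.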